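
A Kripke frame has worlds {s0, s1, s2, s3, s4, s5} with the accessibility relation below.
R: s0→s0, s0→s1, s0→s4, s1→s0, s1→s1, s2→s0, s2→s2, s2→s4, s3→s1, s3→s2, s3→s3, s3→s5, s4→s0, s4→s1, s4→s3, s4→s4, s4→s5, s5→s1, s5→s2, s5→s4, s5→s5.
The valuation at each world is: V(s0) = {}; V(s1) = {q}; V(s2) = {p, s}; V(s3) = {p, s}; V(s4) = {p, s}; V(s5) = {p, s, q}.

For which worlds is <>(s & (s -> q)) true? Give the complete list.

s3, s4, s5

Recall that <>ψ holds at a world iff ψ holds at some accessible world.
Let φ = <>(s & (s -> q)). Evaluate φ at each world:
  s0 (successors {s0, s1, s4}): φ is false.
  s1 (successors {s0, s1}): φ is false.
  s2 (successors {s0, s2, s4}): φ is false.
  s3 (successors {s1, s2, s3, s5}): φ is true.
  s4 (successors {s0, s1, s3, s4, s5}): φ is true.
  s5 (successors {s1, s2, s4, s5}): φ is true.
For instance, at s5:
  At s5: <>(s & (s -> q)) requires s & (s -> q) at some successor in {s1, s2, s4, s5}.
    s & (s -> q) holds at s5, so <>(s & (s -> q)) is true at s5.
Satisfying worlds: {s3, s4, s5}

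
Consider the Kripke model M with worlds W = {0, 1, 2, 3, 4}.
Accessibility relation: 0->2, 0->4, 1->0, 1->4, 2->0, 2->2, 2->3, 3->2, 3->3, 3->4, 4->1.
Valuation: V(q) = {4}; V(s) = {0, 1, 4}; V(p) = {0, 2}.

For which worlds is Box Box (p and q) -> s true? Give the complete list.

0, 1, 2, 3, 4

Let φ = Box Box (p and q) -> s. Evaluate φ at each world:
  0 (successors {2, 4}): φ is true.
  1 (successors {0, 4}): φ is true.
  2 (successors {0, 2, 3}): φ is true.
  3 (successors {2, 3, 4}): φ is true.
  4 (successors {1}): φ is true.
For instance, at 4:
  At 4: Box Box (p and q) is false, s is true, so Box Box (p and q) -> s is true.
    At 4: Box Box (p and q) requires Box (p and q) at every successor {1}.
      Box (p and q) fails at 1, so Box Box (p and q) is false at 4.
Satisfying worlds: {0, 1, 2, 3, 4}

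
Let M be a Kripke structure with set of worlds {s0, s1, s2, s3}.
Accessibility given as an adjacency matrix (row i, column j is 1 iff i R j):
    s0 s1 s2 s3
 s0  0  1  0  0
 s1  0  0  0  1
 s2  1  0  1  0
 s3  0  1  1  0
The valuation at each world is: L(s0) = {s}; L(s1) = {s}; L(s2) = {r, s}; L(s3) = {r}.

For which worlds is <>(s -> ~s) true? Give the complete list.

Recall that <>ψ holds at a world iff ψ holds at some accessible world.
Let φ = <>(s -> ~s). Evaluate φ at each world:
  s0 (successors {s1}): φ is false.
  s1 (successors {s3}): φ is true.
  s2 (successors {s0, s2}): φ is false.
  s3 (successors {s1, s2}): φ is false.
For instance, at s0:
  At s0: <>(s -> ~s) requires s -> ~s at some successor in {s1}.
    At s1: s -> ~s is false.
  So <>(s -> ~s) is false at s0.
Satisfying worlds: {s1}

s1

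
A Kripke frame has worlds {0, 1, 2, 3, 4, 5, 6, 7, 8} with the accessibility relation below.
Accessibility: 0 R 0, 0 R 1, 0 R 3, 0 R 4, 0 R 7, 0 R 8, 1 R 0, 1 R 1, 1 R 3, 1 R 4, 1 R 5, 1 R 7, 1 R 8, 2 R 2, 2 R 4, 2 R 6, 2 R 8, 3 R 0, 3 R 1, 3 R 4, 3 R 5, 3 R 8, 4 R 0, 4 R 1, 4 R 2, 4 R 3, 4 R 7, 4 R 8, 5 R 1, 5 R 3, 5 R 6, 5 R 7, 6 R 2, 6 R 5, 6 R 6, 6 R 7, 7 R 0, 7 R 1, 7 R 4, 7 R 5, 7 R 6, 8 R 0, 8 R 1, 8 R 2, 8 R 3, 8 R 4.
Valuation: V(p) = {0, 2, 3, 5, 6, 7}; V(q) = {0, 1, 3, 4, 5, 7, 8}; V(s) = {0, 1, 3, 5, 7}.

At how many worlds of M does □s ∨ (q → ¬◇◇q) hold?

Let φ = □s ∨ (q → ¬◇◇q). Evaluate φ at each world:
  0 (successors {0, 1, 3, 4, 7, 8}): φ is false.
  1 (successors {0, 1, 3, 4, 5, 7, 8}): φ is false.
  2 (successors {2, 4, 6, 8}): φ is true.
  3 (successors {0, 1, 4, 5, 8}): φ is false.
  4 (successors {0, 1, 2, 3, 7, 8}): φ is false.
  5 (successors {1, 3, 6, 7}): φ is false.
  6 (successors {2, 5, 6, 7}): φ is true.
  7 (successors {0, 1, 4, 5, 6}): φ is false.
  8 (successors {0, 1, 2, 3, 4}): φ is false.
For instance, at 8:
  At 8: □s is false, q → ¬◇◇q is false, so □s ∨ (q → ¬◇◇q) is false.
    At 8: □s requires s at every successor {0, 1, 2, 3, 4}.
      s fails at 2, so □s is false at 8.
    At 8: q is true, ¬◇◇q is false, so q → ¬◇◇q is false.
      At 8: ◇◇q is true, so ¬◇◇q is false.
Satisfying worlds: {2, 6}

2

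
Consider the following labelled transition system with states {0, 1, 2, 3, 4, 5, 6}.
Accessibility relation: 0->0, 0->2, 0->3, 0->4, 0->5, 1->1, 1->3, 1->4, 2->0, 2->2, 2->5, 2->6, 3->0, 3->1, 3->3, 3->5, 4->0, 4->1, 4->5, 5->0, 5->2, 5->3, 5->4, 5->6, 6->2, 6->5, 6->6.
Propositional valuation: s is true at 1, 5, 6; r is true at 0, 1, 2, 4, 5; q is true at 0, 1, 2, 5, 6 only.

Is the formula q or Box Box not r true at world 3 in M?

No

Recall that Box ψ holds at a world iff ψ holds at every accessible world, and Dia ψ holds iff ψ holds at some accessible world.
At 3: q is false, Box Box not r is false, so q or Box Box not r is false.
  At 3: Box Box not r requires Box not r at every successor {0, 1, 3, 5}.
    Box not r fails at 0, so Box Box not r is false at 3.
      At 0: Box not r requires not r at every successor {0, 2, 3, 4, 5}.
        not r fails at 0, so Box not r is false at 0.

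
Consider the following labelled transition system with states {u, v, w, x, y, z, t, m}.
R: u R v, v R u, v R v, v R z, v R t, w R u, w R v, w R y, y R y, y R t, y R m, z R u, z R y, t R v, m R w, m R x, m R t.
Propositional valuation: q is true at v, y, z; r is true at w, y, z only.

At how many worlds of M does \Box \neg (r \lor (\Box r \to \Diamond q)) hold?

Let φ = \Box \neg (r \lor (\Box r \to \Diamond q)). Evaluate φ at each world:
  u (successors {v}): φ is false.
  v (successors {u, v, z, t}): φ is false.
  w (successors {u, v, y}): φ is false.
  x (successors ∅): φ is true.
  y (successors {y, t, m}): φ is false.
  z (successors {u, y}): φ is false.
  t (successors {v}): φ is false.
  m (successors {w, x, t}): φ is false.
For instance, at t:
  At t: \Box \neg (r \lor (\Box r \to \Diamond q)) requires \neg (r \lor (\Box r \to \Diamond q)) at every successor {v}.
    \neg (r \lor (\Box r \to \Diamond q)) fails at v, so \Box \neg (r \lor (\Box r \to \Diamond q)) is false at t.
      At v: r \lor (\Box r \to \Diamond q) is true, so \neg (r \lor (\Box r \to \Diamond q)) is false.
Satisfying worlds: {x}

1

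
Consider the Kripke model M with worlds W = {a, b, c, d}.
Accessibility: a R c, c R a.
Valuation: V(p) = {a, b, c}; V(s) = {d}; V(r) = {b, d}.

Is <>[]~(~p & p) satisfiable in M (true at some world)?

Yes

Let φ = <>[]~(~p & p). Evaluate φ at each world:
  a (successors {c}): φ is true.
  b (successors ∅): φ is false.
  c (successors {a}): φ is true.
  d (successors ∅): φ is false.
Detail at a (witness):
  At a: <>[]~(~p & p) requires []~(~p & p) at some successor in {c}.
    []~(~p & p) holds at c, so <>[]~(~p & p) is true at a.
      At c: []~(~p & p) requires ~(~p & p) at every successor {a}.
        At a: ~(~p & p) is true.
      So []~(~p & p) is true at c.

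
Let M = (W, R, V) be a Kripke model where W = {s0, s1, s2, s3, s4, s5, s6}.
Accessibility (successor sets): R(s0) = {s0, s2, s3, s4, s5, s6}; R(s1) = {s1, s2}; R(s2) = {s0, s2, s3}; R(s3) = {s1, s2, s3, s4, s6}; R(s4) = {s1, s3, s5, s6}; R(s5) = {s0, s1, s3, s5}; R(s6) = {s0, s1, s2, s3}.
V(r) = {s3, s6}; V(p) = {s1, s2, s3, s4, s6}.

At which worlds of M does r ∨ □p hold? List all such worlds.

s1, s3, s6

Recall that □ψ holds at a world iff ψ holds at every accessible world, and ◇ψ holds iff ψ holds at some accessible world.
Let φ = r ∨ □p. Evaluate φ at each world:
  s0 (successors {s0, s2, s3, s4, s5, s6}): φ is false.
  s1 (successors {s1, s2}): φ is true.
  s2 (successors {s0, s2, s3}): φ is false.
  s3 (successors {s1, s2, s3, s4, s6}): φ is true.
  s4 (successors {s1, s3, s5, s6}): φ is false.
  s5 (successors {s0, s1, s3, s5}): φ is false.
  s6 (successors {s0, s1, s2, s3}): φ is true.
For instance, at s5:
  At s5: r is false, □p is false, so r ∨ □p is false.
    At s5: □p requires p at every successor {s0, s1, s3, s5}.
      p fails at s0, so □p is false at s5.
Satisfying worlds: {s1, s3, s6}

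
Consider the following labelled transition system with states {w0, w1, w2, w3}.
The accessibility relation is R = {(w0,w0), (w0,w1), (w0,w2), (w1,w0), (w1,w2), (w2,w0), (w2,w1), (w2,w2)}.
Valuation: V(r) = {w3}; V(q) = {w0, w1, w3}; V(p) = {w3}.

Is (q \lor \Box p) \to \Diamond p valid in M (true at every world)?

Let φ = (q \lor \Box p) \to \Diamond p. Evaluate φ at each world:
  w0 (successors {w0, w1, w2}): φ is false.
  w1 (successors {w0, w2}): φ is false.
  w2 (successors {w0, w1, w2}): φ is true.
  w3 (successors ∅): φ is false.
Detail at w0 (counterexample):
  At w0: q \lor \Box p is true, \Diamond p is false, so (q \lor \Box p) \to \Diamond p is false.
    At w0: q is true, \Box p is false, so q \lor \Box p is true.
      At w0: \Box p requires p at every successor {w0, w1, w2}.
        p fails at w0, so \Box p is false at w0.
    At w0: \Diamond p requires p at some successor in {w0, w1, w2}.
      At w0: p is false.
      At w1: p is false.
      At w2: p is false.
    So \Diamond p is false at w0.

No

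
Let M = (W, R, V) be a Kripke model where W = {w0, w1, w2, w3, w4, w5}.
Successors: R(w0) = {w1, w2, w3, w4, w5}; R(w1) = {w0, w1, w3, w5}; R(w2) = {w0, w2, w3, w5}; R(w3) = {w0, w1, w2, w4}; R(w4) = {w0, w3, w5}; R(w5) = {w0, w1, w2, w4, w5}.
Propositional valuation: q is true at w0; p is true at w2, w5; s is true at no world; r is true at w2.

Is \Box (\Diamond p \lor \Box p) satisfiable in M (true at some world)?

Yes

Let φ = \Box (\Diamond p \lor \Box p). Evaluate φ at each world:
  w0 (successors {w1, w2, w3, w4, w5}): φ is true.
  w1 (successors {w0, w1, w3, w5}): φ is true.
  w2 (successors {w0, w2, w3, w5}): φ is true.
  w3 (successors {w0, w1, w2, w4}): φ is true.
  w4 (successors {w0, w3, w5}): φ is true.
  w5 (successors {w0, w1, w2, w4, w5}): φ is true.
Detail at w0 (witness):
  At w0: \Box (\Diamond p \lor \Box p) requires \Diamond p \lor \Box p at every successor {w1, w2, w3, w4, w5}.
    At w1: \Diamond p \lor \Box p is true.
    At w2: \Diamond p \lor \Box p is true.
    At w3: \Diamond p \lor \Box p is true.
    At w4: \Diamond p \lor \Box p is true.
    At w5: \Diamond p \lor \Box p is true.
  So \Box (\Diamond p \lor \Box p) is true at w0.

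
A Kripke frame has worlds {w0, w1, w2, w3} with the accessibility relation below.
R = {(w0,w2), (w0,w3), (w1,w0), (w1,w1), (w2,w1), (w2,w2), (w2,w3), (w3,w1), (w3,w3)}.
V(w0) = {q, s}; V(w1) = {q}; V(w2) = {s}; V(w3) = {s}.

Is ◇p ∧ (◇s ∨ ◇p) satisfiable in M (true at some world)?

Let φ = ◇p ∧ (◇s ∨ ◇p). Evaluate φ at each world:
  w0 (successors {w2, w3}): φ is false.
  w1 (successors {w0, w1}): φ is false.
  w2 (successors {w1, w2, w3}): φ is false.
  w3 (successors {w1, w3}): φ is false.
For instance, at w1:
  At w1: ◇p is false, ◇s ∨ ◇p is true, so ◇p ∧ (◇s ∨ ◇p) is false.
    At w1: ◇p requires p at some successor in {w0, w1}.
      At w0: p is false.
      At w1: p is false.
    So ◇p is false at w1.
    At w1: ◇s is true, ◇p is false, so ◇s ∨ ◇p is true.
      At w1: ◇s requires s at some successor in {w0, w1}.
        s holds at w0, so ◇s is true at w1.
      At w1: ◇p requires p at some successor in {w0, w1}.
        At w0: p is false.
        At w1: p is false.
      So ◇p is false at w1.

No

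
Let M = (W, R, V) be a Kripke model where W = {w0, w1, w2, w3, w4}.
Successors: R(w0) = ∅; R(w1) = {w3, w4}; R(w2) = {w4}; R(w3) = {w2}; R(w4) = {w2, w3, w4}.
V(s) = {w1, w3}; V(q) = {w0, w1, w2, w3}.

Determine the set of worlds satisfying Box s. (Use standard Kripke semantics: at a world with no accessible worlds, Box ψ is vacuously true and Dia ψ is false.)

w0

Let φ = Box s. Evaluate φ at each world:
  w0 (successors ∅): φ is true.
  w1 (successors {w3, w4}): φ is false.
  w2 (successors {w4}): φ is false.
  w3 (successors {w2}): φ is false.
  w4 (successors {w2, w3, w4}): φ is false.
For instance, at w3:
  At w3: Box s requires s at every successor {w2}.
    s fails at w2, so Box s is false at w3.
Satisfying worlds: {w0}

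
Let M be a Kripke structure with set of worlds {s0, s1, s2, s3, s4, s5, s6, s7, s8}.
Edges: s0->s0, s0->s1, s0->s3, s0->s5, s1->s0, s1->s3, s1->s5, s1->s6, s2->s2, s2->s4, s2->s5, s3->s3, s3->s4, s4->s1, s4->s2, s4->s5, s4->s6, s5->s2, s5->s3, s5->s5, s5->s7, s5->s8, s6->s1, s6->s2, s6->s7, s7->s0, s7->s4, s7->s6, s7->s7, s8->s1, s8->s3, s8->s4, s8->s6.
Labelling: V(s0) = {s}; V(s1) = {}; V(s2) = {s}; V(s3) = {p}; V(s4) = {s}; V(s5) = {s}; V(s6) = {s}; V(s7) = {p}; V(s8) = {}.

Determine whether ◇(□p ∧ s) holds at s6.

No

At s6: ◇(□p ∧ s) requires □p ∧ s at some successor in {s1, s2, s7}.
  At s1: □p ∧ s is false.
  At s2: □p ∧ s is false.
  At s7: □p ∧ s is false.
So ◇(□p ∧ s) is false at s6.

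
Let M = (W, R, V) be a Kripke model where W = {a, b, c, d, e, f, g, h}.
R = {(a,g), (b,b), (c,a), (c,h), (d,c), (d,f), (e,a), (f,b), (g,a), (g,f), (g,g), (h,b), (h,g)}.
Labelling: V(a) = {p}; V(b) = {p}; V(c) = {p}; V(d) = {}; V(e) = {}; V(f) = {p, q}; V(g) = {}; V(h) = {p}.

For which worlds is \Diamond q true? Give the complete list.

d, g

Recall that \Diamond ψ holds at a world iff ψ holds at some accessible world.
Let φ = \Diamond q. Evaluate φ at each world:
  a (successors {g}): φ is false.
  b (successors {b}): φ is false.
  c (successors {a, h}): φ is false.
  d (successors {c, f}): φ is true.
  e (successors {a}): φ is false.
  f (successors {b}): φ is false.
  g (successors {a, f, g}): φ is true.
  h (successors {b, g}): φ is false.
For instance, at f:
  At f: \Diamond q requires q at some successor in {b}.
    At b: q is false.
  So \Diamond q is false at f.
Satisfying worlds: {d, g}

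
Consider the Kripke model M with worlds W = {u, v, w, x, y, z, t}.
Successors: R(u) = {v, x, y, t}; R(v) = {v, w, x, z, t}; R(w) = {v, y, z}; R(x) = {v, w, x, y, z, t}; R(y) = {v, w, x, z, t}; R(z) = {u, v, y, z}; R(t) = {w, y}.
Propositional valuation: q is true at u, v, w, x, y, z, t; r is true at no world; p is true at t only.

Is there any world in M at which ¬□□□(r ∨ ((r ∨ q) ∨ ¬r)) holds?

Let φ = ¬□□□(r ∨ ((r ∨ q) ∨ ¬r)). Evaluate φ at each world:
  u (successors {v, x, y, t}): φ is false.
  v (successors {v, w, x, z, t}): φ is false.
  w (successors {v, y, z}): φ is false.
  x (successors {v, w, x, y, z, t}): φ is false.
  y (successors {v, w, x, z, t}): φ is false.
  z (successors {u, v, y, z}): φ is false.
  t (successors {w, y}): φ is false.
For instance, at y:
  At y: □□□(r ∨ ((r ∨ q) ∨ ¬r)) is true, so ¬□□□(r ∨ ((r ∨ q) ∨ ¬r)) is false.
    At y: □□□(r ∨ ((r ∨ q) ∨ ¬r)) requires □□(r ∨ ((r ∨ q) ∨ ¬r)) at every successor {v, w, x, z, t}.
      At v: □□(r ∨ ((r ∨ q) ∨ ¬r)) is true.
      At w: □□(r ∨ ((r ∨ q) ∨ ¬r)) is true.
      At x: □□(r ∨ ((r ∨ q) ∨ ¬r)) is true.
      At z: □□(r ∨ ((r ∨ q) ∨ ¬r)) is true.
      At t: □□(r ∨ ((r ∨ q) ∨ ¬r)) is true.
    So □□□(r ∨ ((r ∨ q) ∨ ¬r)) is true at y.

No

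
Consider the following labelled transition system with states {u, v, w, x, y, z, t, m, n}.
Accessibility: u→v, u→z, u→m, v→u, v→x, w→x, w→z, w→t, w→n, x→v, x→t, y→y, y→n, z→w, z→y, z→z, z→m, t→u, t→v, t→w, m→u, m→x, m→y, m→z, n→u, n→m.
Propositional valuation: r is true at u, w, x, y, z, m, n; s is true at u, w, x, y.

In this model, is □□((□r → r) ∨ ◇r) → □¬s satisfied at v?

Recall that □ψ holds at a world iff ψ holds at every accessible world, and ◇ψ holds iff ψ holds at some accessible world.
At v: □□((□r → r) ∨ ◇r) is true, □¬s is false, so □□((□r → r) ∨ ◇r) → □¬s is false.
  At v: □□((□r → r) ∨ ◇r) requires □((□r → r) ∨ ◇r) at every successor {u, x}.
      At u: □((□r → r) ∨ ◇r) requires (□r → r) ∨ ◇r at every successor {v, z, m}.
        At v: (□r → r) ∨ ◇r is true.
        At z: (□r → r) ∨ ◇r is true.
        At m: (□r → r) ∨ ◇r is true.
      So □((□r → r) ∨ ◇r) is true at u.
      At x: □((□r → r) ∨ ◇r) requires (□r → r) ∨ ◇r at every successor {v, t}.
        At v: (□r → r) ∨ ◇r is true.
        At t: (□r → r) ∨ ◇r is true.
      So □((□r → r) ∨ ◇r) is true at x.
  So □□((□r → r) ∨ ◇r) is true at v.
  At v: □¬s requires ¬s at every successor {u, x}.
    ¬s fails at u, so □¬s is false at v.

No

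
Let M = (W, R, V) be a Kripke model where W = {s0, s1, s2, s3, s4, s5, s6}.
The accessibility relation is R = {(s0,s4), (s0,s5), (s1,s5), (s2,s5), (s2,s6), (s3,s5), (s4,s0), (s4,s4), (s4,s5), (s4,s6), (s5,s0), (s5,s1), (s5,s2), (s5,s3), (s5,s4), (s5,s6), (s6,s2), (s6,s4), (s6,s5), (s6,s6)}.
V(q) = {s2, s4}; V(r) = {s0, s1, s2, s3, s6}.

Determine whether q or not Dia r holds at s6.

No

At s6: q is false, not Dia r is false, so q or not Dia r is false.
  At s6: Dia r is true, so not Dia r is false.
    At s6: Dia r requires r at some successor in {s2, s4, s5, s6}.
      r holds at s2, so Dia r is true at s6.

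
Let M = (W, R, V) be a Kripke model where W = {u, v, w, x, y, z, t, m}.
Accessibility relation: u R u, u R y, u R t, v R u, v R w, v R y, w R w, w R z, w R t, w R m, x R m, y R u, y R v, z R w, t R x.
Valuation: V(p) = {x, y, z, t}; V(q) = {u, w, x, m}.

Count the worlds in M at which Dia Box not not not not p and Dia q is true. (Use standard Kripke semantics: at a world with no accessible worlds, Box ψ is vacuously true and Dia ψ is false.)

3

Let φ = Dia Box not not not not p and Dia q. Evaluate φ at each world:
  u (successors {u, y, t}): φ is true.
  v (successors {u, w, y}): φ is false.
  w (successors {w, z, t, m}): φ is true.
  x (successors {m}): φ is true.
  y (successors {u, v}): φ is false.
  z (successors {w}): φ is false.
  t (successors {x}): φ is false.
  m (successors ∅): φ is false.
For instance, at x:
  At x: Dia Box not not not not p is true, Dia q is true, so Dia Box not not not not p and Dia q is true.
    At x: Dia Box not not not not p requires Box not not not not p at some successor in {m}.
      Box not not not not p holds at m, so Dia Box not not not not p is true at x.
    At x: Dia q requires q at some successor in {m}.
      q holds at m, so Dia q is true at x.
Satisfying worlds: {u, w, x}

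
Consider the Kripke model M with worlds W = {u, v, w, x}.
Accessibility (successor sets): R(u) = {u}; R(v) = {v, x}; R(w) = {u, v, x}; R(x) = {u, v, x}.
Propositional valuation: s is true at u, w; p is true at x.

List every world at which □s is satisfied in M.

u

Let φ = □s. Evaluate φ at each world:
  u (successors {u}): φ is true.
  v (successors {v, x}): φ is false.
  w (successors {u, v, x}): φ is false.
  x (successors {u, v, x}): φ is false.
For instance, at v:
  At v: □s requires s at every successor {v, x}.
    s fails at v, so □s is false at v.
Satisfying worlds: {u}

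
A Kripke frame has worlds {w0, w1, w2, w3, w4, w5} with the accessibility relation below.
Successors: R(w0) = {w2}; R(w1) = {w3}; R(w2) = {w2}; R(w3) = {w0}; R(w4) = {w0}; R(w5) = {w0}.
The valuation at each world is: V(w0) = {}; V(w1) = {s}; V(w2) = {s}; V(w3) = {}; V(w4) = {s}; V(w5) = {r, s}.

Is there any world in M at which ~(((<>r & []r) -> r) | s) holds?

Let φ = ~(((<>r & []r) -> r) | s). Evaluate φ at each world:
  w0 (successors {w2}): φ is false.
  w1 (successors {w3}): φ is false.
  w2 (successors {w2}): φ is false.
  w3 (successors {w0}): φ is false.
  w4 (successors {w0}): φ is false.
  w5 (successors {w0}): φ is false.
For instance, at w2:
  At w2: ((<>r & []r) -> r) | s is true, so ~(((<>r & []r) -> r) | s) is false.
    At w2: (<>r & []r) -> r is true, s is true, so ((<>r & []r) -> r) | s is true.
      At w2: <>r & []r is false, r is false, so (<>r & []r) -> r is true.

No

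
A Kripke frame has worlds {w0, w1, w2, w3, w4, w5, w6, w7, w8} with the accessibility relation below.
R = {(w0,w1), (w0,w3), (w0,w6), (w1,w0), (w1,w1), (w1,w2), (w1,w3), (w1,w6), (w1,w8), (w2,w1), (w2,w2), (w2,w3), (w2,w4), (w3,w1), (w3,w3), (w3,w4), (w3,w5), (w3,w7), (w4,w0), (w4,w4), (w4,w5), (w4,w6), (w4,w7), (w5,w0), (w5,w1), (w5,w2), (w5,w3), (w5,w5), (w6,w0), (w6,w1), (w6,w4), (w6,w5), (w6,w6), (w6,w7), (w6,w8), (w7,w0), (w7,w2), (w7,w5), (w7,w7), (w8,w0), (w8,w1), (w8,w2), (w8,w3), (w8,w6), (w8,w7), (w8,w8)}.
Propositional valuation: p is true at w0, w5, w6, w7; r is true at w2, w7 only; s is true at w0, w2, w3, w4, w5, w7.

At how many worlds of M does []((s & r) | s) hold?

1

Let φ = []((s & r) | s). Evaluate φ at each world:
  w0 (successors {w1, w3, w6}): φ is false.
  w1 (successors {w0, w1, w2, w3, w6, w8}): φ is false.
  w2 (successors {w1, w2, w3, w4}): φ is false.
  w3 (successors {w1, w3, w4, w5, w7}): φ is false.
  w4 (successors {w0, w4, w5, w6, w7}): φ is false.
  w5 (successors {w0, w1, w2, w3, w5}): φ is false.
  w6 (successors {w0, w1, w4, w5, w6, w7, w8}): φ is false.
  w7 (successors {w0, w2, w5, w7}): φ is true.
  w8 (successors {w0, w1, w2, w3, w6, w7, w8}): φ is false.
For instance, at w4:
  At w4: []((s & r) | s) requires (s & r) | s at every successor {w0, w4, w5, w6, w7}.
    (s & r) | s fails at w6, so []((s & r) | s) is false at w4.
Satisfying worlds: {w7}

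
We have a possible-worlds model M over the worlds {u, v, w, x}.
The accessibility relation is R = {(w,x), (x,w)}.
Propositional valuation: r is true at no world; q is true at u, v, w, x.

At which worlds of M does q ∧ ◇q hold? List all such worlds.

Let φ = q ∧ ◇q. Evaluate φ at each world:
  u (successors ∅): φ is false.
  v (successors ∅): φ is false.
  w (successors {x}): φ is true.
  x (successors {w}): φ is true.
For instance, at x:
  At x: q is true, ◇q is true, so q ∧ ◇q is true.
    At x: ◇q requires q at some successor in {w}.
      q holds at w, so ◇q is true at x.
Satisfying worlds: {w, x}

w, x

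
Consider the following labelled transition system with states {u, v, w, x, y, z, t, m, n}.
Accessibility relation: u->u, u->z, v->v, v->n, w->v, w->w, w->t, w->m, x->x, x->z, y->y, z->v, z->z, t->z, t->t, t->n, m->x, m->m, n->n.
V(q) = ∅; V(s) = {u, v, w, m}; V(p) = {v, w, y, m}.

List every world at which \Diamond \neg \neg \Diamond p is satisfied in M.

Let φ = \Diamond \neg \neg \Diamond p. Evaluate φ at each world:
  u (successors {u, z}): φ is true.
  v (successors {v, n}): φ is true.
  w (successors {v, w, t, m}): φ is true.
  x (successors {x, z}): φ is true.
  y (successors {y}): φ is true.
  z (successors {v, z}): φ is true.
  t (successors {z, t, n}): φ is true.
  m (successors {x, m}): φ is true.
  n (successors {n}): φ is false.
For instance, at w:
  At w: \Diamond \neg \neg \Diamond p requires \neg \neg \Diamond p at some successor in {v, w, t, m}.
    \neg \neg \Diamond p holds at v, so \Diamond \neg \neg \Diamond p is true at w.
      At v: \neg \Diamond p is false, so \neg \neg \Diamond p is true.
Satisfying worlds: {u, v, w, x, y, z, t, m}

u, v, w, x, y, z, t, m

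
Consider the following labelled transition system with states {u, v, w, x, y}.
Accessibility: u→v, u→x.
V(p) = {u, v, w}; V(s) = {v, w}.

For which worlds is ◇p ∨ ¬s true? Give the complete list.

Let φ = ◇p ∨ ¬s. Evaluate φ at each world:
  u (successors {v, x}): φ is true.
  v (successors ∅): φ is false.
  w (successors ∅): φ is false.
  x (successors ∅): φ is true.
  y (successors ∅): φ is true.
For instance, at u:
  At u: ◇p is true, ¬s is true, so ◇p ∨ ¬s is true.
    At u: ◇p requires p at some successor in {v, x}.
      p holds at v, so ◇p is true at u.
Satisfying worlds: {u, x, y}

u, x, y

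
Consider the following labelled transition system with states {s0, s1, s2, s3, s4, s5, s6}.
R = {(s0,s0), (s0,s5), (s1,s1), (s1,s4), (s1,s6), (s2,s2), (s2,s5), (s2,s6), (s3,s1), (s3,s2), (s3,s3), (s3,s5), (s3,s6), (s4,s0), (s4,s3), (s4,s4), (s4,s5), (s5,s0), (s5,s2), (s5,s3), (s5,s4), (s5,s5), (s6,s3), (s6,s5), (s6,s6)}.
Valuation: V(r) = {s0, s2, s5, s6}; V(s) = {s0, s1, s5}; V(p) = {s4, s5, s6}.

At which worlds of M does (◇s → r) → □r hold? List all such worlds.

Let φ = (◇s → r) → □r. Evaluate φ at each world:
  s0 (successors {s0, s5}): φ is true.
  s1 (successors {s1, s4, s6}): φ is true.
  s2 (successors {s2, s5, s6}): φ is true.
  s3 (successors {s1, s2, s3, s5, s6}): φ is true.
  s4 (successors {s0, s3, s4, s5}): φ is true.
  s5 (successors {s0, s2, s3, s4, s5}): φ is false.
  s6 (successors {s3, s5, s6}): φ is false.
For instance, at s3:
  At s3: ◇s → r is false, □r is false, so (◇s → r) → □r is true.
    At s3: ◇s is true, r is false, so ◇s → r is false.
      At s3: ◇s requires s at some successor in {s1, s2, s3, s5, s6}.
        s holds at s1, so ◇s is true at s3.
    At s3: □r requires r at every successor {s1, s2, s3, s5, s6}.
      r fails at s1, so □r is false at s3.
Satisfying worlds: {s0, s1, s2, s3, s4}

s0, s1, s2, s3, s4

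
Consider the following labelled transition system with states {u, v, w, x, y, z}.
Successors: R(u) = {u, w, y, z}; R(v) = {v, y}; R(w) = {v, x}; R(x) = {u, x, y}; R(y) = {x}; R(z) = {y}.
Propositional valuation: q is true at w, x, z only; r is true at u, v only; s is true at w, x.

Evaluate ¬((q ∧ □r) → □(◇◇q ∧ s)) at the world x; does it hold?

No

At x: (q ∧ □r) → □(◇◇q ∧ s) is true, so ¬((q ∧ □r) → □(◇◇q ∧ s)) is false.
  At x: q ∧ □r is false, □(◇◇q ∧ s) is false, so (q ∧ □r) → □(◇◇q ∧ s) is true.
    At x: q is true, □r is false, so q ∧ □r is false.
      At x: □r requires r at every successor {u, x, y}.
        r fails at x, so □r is false at x.
    At x: □(◇◇q ∧ s) requires ◇◇q ∧ s at every successor {u, x, y}.
      ◇◇q ∧ s fails at u, so □(◇◇q ∧ s) is false at x.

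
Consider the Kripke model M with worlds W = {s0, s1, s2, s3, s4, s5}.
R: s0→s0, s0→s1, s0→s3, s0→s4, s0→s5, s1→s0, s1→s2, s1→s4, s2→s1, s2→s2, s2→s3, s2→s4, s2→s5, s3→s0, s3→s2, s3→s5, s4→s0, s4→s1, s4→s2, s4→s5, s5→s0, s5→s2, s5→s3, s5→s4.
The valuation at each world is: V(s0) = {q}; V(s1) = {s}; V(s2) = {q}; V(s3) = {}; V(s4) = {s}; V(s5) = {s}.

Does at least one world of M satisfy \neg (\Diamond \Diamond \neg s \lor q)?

No

Recall that \Diamond ψ holds at a world iff ψ holds at some accessible world.
Let φ = \neg (\Diamond \Diamond \neg s \lor q). Evaluate φ at each world:
  s0 (successors {s0, s1, s3, s4, s5}): φ is false.
  s1 (successors {s0, s2, s4}): φ is false.
  s2 (successors {s1, s2, s3, s4, s5}): φ is false.
  s3 (successors {s0, s2, s5}): φ is false.
  s4 (successors {s0, s1, s2, s5}): φ is false.
  s5 (successors {s0, s2, s3, s4}): φ is false.
For instance, at s5:
  At s5: \Diamond \Diamond \neg s \lor q is true, so \neg (\Diamond \Diamond \neg s \lor q) is false.
    At s5: \Diamond \Diamond \neg s is true, q is false, so \Diamond \Diamond \neg s \lor q is true.
      At s5: \Diamond \Diamond \neg s requires \Diamond \neg s at some successor in {s0, s2, s3, s4}.
        \Diamond \neg s holds at s0, so \Diamond \Diamond \neg s is true at s5.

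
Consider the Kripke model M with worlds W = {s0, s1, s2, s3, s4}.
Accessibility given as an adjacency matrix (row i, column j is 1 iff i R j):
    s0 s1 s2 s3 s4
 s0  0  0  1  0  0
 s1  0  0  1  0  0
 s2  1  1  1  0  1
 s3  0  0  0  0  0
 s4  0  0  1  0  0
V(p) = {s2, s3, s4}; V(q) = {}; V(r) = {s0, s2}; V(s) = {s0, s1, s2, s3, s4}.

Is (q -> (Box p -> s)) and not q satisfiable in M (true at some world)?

Yes

Let φ = (q -> (Box p -> s)) and not q. Evaluate φ at each world:
  s0 (successors {s2}): φ is true.
  s1 (successors {s2}): φ is true.
  s2 (successors {s0, s1, s2, s4}): φ is true.
  s3 (successors ∅): φ is true.
  s4 (successors {s2}): φ is true.
Detail at s0 (witness):
  At s0: q -> (Box p -> s) is true, not q is true, so (q -> (Box p -> s)) and not q is true.
    At s0: q is false, Box p -> s is true, so q -> (Box p -> s) is true.
      At s0: Box p is true, s is true, so Box p -> s is true.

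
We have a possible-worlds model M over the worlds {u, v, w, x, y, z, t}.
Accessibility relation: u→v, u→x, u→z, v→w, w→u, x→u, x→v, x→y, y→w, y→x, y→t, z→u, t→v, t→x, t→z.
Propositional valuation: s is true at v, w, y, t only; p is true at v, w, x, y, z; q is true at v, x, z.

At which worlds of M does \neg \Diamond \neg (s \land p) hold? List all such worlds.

Let φ = \neg \Diamond \neg (s \land p). Evaluate φ at each world:
  u (successors {v, x, z}): φ is false.
  v (successors {w}): φ is true.
  w (successors {u}): φ is false.
  x (successors {u, v, y}): φ is false.
  y (successors {w, x, t}): φ is false.
  z (successors {u}): φ is false.
  t (successors {v, x, z}): φ is false.
For instance, at y:
  At y: \Diamond \neg (s \land p) is true, so \neg \Diamond \neg (s \land p) is false.
    At y: \Diamond \neg (s \land p) requires \neg (s \land p) at some successor in {w, x, t}.
      \neg (s \land p) holds at x, so \Diamond \neg (s \land p) is true at y.
Satisfying worlds: {v}

v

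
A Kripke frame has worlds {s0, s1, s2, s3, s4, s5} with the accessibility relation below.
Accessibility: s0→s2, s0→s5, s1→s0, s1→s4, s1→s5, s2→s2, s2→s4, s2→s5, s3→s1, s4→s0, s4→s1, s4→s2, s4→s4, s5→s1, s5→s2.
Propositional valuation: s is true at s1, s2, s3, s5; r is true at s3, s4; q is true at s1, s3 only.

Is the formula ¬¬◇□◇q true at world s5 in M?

No

At s5: ¬◇□◇q is true, so ¬¬◇□◇q is false.
  At s5: ◇□◇q is false, so ¬◇□◇q is true.
    At s5: ◇□◇q requires □◇q at some successor in {s1, s2}.
      At s1: □◇q is false.
      At s2: □◇q is false.
    So ◇□◇q is false at s5.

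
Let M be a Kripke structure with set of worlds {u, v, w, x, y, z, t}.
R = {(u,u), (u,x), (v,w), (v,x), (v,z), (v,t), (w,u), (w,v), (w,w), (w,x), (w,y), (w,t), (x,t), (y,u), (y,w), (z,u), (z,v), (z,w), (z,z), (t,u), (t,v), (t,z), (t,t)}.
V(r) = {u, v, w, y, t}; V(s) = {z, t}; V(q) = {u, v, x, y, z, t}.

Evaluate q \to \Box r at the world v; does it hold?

No

Recall that \Box ψ holds at a world iff ψ holds at every accessible world, and \Diamond ψ holds iff ψ holds at some accessible world.
At v: q is true, \Box r is false, so q \to \Box r is false.
  At v: \Box r requires r at every successor {w, x, z, t}.
    r fails at x, so \Box r is false at v.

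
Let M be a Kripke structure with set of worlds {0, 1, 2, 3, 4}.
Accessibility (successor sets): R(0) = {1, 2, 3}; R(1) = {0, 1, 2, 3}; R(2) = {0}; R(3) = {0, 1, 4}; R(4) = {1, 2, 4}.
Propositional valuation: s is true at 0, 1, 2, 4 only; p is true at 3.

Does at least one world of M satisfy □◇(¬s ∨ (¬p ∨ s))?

Recall that □ψ holds at a world iff ψ holds at every accessible world, and ◇ψ holds iff ψ holds at some accessible world.
Let φ = □◇(¬s ∨ (¬p ∨ s)). Evaluate φ at each world:
  0 (successors {1, 2, 3}): φ is true.
  1 (successors {0, 1, 2, 3}): φ is true.
  2 (successors {0}): φ is true.
  3 (successors {0, 1, 4}): φ is true.
  4 (successors {1, 2, 4}): φ is true.
Detail at 0 (witness):
  At 0: □◇(¬s ∨ (¬p ∨ s)) requires ◇(¬s ∨ (¬p ∨ s)) at every successor {1, 2, 3}.
      At 1: ◇(¬s ∨ (¬p ∨ s)) requires ¬s ∨ (¬p ∨ s) at some successor in {0, 1, 2, 3}.
        ¬s ∨ (¬p ∨ s) holds at 0, so ◇(¬s ∨ (¬p ∨ s)) is true at 1.
      At 2: ◇(¬s ∨ (¬p ∨ s)) requires ¬s ∨ (¬p ∨ s) at some successor in {0}.
        ¬s ∨ (¬p ∨ s) holds at 0, so ◇(¬s ∨ (¬p ∨ s)) is true at 2.
      At 3: ◇(¬s ∨ (¬p ∨ s)) requires ¬s ∨ (¬p ∨ s) at some successor in {0, 1, 4}.
        ¬s ∨ (¬p ∨ s) holds at 0, so ◇(¬s ∨ (¬p ∨ s)) is true at 3.
  So □◇(¬s ∨ (¬p ∨ s)) is true at 0.

Yes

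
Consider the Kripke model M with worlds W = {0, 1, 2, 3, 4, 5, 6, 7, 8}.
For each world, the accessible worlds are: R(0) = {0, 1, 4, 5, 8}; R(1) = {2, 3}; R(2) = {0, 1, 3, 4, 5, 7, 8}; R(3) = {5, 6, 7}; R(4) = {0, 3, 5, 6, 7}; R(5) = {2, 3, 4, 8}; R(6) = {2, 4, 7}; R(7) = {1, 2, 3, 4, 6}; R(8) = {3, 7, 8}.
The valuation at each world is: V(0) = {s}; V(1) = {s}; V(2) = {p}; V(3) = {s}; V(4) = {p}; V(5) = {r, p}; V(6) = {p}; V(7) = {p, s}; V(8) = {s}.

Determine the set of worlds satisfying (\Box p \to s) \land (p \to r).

0, 1, 3, 5, 8

Let φ = (\Box p \to s) \land (p \to r). Evaluate φ at each world:
  0 (successors {0, 1, 4, 5, 8}): φ is true.
  1 (successors {2, 3}): φ is true.
  2 (successors {0, 1, 3, 4, 5, 7, 8}): φ is false.
  3 (successors {5, 6, 7}): φ is true.
  4 (successors {0, 3, 5, 6, 7}): φ is false.
  5 (successors {2, 3, 4, 8}): φ is true.
  6 (successors {2, 4, 7}): φ is false.
  7 (successors {1, 2, 3, 4, 6}): φ is false.
  8 (successors {3, 7, 8}): φ is true.
For instance, at 1:
  At 1: \Box p \to s is true, p \to r is true, so (\Box p \to s) \land (p \to r) is true.
    At 1: \Box p is false, s is true, so \Box p \to s is true.
      At 1: \Box p requires p at every successor {2, 3}.
        p fails at 3, so \Box p is false at 1.
Satisfying worlds: {0, 1, 3, 5, 8}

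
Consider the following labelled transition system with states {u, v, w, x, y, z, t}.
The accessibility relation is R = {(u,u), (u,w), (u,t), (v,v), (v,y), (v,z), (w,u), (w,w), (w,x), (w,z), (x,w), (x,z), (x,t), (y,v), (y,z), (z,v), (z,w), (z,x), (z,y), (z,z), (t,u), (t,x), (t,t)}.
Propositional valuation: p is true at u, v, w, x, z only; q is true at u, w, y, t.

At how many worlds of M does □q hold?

Recall that □ψ holds at a world iff ψ holds at every accessible world, and ◇ψ holds iff ψ holds at some accessible world.
Let φ = □q. Evaluate φ at each world:
  u (successors {u, w, t}): φ is true.
  v (successors {v, y, z}): φ is false.
  w (successors {u, w, x, z}): φ is false.
  x (successors {w, z, t}): φ is false.
  y (successors {v, z}): φ is false.
  z (successors {v, w, x, y, z}): φ is false.
  t (successors {u, x, t}): φ is false.
For instance, at t:
  At t: □q requires q at every successor {u, x, t}.
    q fails at x, so □q is false at t.
Satisfying worlds: {u}

1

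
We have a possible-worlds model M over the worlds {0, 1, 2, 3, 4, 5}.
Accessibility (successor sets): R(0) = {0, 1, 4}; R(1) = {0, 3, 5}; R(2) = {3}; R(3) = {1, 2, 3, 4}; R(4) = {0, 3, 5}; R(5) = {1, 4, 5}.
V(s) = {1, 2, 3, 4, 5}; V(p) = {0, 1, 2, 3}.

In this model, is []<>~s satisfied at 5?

No

At 5: []<>~s requires <>~s at every successor {1, 4, 5}.
  <>~s fails at 5, so []<>~s is false at 5.
    At 5: <>~s requires ~s at some successor in {1, 4, 5}.
      At 1: ~s is false.
      At 4: ~s is false.
      At 5: ~s is false.
    So <>~s is false at 5.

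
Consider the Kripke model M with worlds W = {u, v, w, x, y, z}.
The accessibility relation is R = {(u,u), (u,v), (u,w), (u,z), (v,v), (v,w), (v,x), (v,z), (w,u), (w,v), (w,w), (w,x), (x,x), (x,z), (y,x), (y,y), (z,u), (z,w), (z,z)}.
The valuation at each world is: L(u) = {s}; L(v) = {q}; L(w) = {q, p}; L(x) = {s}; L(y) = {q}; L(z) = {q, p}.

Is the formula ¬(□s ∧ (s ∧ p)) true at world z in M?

Yes

At z: □s ∧ (s ∧ p) is false, so ¬(□s ∧ (s ∧ p)) is true.
  At z: □s is false, s ∧ p is false, so □s ∧ (s ∧ p) is false.
    At z: □s requires s at every successor {u, w, z}.
      s fails at w, so □s is false at z.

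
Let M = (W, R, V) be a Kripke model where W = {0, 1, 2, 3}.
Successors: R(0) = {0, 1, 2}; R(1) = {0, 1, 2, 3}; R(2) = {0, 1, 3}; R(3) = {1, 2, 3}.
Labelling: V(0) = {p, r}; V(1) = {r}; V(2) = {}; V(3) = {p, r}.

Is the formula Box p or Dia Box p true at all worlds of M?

No

Let φ = Box p or Dia Box p. Evaluate φ at each world:
  0 (successors {0, 1, 2}): φ is false.
  1 (successors {0, 1, 2, 3}): φ is false.
  2 (successors {0, 1, 3}): φ is false.
  3 (successors {1, 2, 3}): φ is false.
Detail at 0 (counterexample):
  At 0: Box p is false, Dia Box p is false, so Box p or Dia Box p is false.
    At 0: Box p requires p at every successor {0, 1, 2}.
      p fails at 1, so Box p is false at 0.
    At 0: Dia Box p requires Box p at some successor in {0, 1, 2}.
      At 0: Box p is false.
      At 1: Box p is false.
      At 2: Box p is false.
    So Dia Box p is false at 0.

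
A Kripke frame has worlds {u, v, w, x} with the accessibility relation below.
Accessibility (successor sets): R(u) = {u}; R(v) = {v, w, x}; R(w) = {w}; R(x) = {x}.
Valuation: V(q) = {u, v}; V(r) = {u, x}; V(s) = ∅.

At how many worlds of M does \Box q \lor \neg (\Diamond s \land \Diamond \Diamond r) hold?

Let φ = \Box q \lor \neg (\Diamond s \land \Diamond \Diamond r). Evaluate φ at each world:
  u (successors {u}): φ is true.
  v (successors {v, w, x}): φ is true.
  w (successors {w}): φ is true.
  x (successors {x}): φ is true.
For instance, at v:
  At v: \Box q is false, \neg (\Diamond s \land \Diamond \Diamond r) is true, so \Box q \lor \neg (\Diamond s \land \Diamond \Diamond r) is true.
    At v: \Box q requires q at every successor {v, w, x}.
      q fails at w, so \Box q is false at v.
    At v: \Diamond s \land \Diamond \Diamond r is false, so \neg (\Diamond s \land \Diamond \Diamond r) is true.
      At v: \Diamond s is false, \Diamond \Diamond r is true, so \Diamond s \land \Diamond \Diamond r is false.
Satisfying worlds: {u, v, w, x}

4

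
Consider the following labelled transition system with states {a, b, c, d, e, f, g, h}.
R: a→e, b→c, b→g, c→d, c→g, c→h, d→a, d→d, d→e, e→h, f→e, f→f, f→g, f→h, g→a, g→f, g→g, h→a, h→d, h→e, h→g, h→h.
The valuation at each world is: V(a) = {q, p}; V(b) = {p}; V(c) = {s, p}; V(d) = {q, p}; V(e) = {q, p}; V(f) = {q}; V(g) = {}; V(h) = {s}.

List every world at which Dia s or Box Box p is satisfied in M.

b, c, e, f, h

Let φ = Dia s or Box Box p. Evaluate φ at each world:
  a (successors {e}): φ is false.
  b (successors {c, g}): φ is true.
  c (successors {d, g, h}): φ is true.
  d (successors {a, d, e}): φ is false.
  e (successors {h}): φ is true.
  f (successors {e, f, g, h}): φ is true.
  g (successors {a, f, g}): φ is false.
  h (successors {a, d, e, g, h}): φ is true.
For instance, at c:
  At c: Dia s is true, Box Box p is false, so Dia s or Box Box p is true.
    At c: Dia s requires s at some successor in {d, g, h}.
      s holds at h, so Dia s is true at c.
    At c: Box Box p requires Box p at every successor {d, g, h}.
      Box p fails at g, so Box Box p is false at c.
Satisfying worlds: {b, c, e, f, h}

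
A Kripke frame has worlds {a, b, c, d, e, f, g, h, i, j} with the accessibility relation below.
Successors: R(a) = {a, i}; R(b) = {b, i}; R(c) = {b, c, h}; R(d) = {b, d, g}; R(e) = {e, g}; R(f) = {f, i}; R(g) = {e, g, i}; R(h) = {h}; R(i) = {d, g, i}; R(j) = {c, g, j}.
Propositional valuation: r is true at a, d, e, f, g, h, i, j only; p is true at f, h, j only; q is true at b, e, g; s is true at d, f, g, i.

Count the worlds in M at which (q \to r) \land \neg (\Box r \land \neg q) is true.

5

Recall that \Box ψ holds at a world iff ψ holds at every accessible world, and \Diamond ψ holds iff ψ holds at some accessible world.
Let φ = (q \to r) \land \neg (\Box r \land \neg q). Evaluate φ at each world:
  a (successors {a, i}): φ is false.
  b (successors {b, i}): φ is false.
  c (successors {b, c, h}): φ is true.
  d (successors {b, d, g}): φ is true.
  e (successors {e, g}): φ is true.
  f (successors {f, i}): φ is false.
  g (successors {e, g, i}): φ is true.
  h (successors {h}): φ is false.
  i (successors {d, g, i}): φ is false.
  j (successors {c, g, j}): φ is true.
For instance, at f:
  At f: q \to r is true, \neg (\Box r \land \neg q) is false, so (q \to r) \land \neg (\Box r \land \neg q) is false.
    At f: \Box r \land \neg q is true, so \neg (\Box r \land \neg q) is false.
      At f: \Box r is true, \neg q is true, so \Box r \land \neg q is true.
Satisfying worlds: {c, d, e, g, j}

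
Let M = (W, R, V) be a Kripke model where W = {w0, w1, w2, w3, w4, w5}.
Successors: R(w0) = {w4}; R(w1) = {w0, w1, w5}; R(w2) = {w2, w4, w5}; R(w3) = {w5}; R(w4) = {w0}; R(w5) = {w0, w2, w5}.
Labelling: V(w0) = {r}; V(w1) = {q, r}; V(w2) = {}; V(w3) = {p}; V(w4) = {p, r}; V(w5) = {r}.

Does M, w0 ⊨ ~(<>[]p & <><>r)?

Yes

At w0: <>[]p & <><>r is false, so ~(<>[]p & <><>r) is true.
  At w0: <>[]p is false, <><>r is true, so <>[]p & <><>r is false.
    At w0: <>[]p requires []p at some successor in {w4}.
      At w4: []p is false.
    So <>[]p is false at w0.
    At w0: <><>r requires <>r at some successor in {w4}.
      <>r holds at w4, so <><>r is true at w0.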